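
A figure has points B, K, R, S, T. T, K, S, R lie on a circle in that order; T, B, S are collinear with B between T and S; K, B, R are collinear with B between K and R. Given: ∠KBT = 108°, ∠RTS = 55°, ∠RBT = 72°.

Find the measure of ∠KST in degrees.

∠KST = 53°

1. ∠KBS = 72°  [linear pair at B on TS]
2. ∠RKS = 55°  [same arc SR]
3. ∠KST = 53°  [△KBS]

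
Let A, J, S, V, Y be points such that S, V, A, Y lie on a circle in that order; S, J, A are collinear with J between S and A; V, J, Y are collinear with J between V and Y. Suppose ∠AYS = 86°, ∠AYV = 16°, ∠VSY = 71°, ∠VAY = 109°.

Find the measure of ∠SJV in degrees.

1. ∠AVS = 94°  [cyclic SVAY, opposite ∠V+∠Y]
2. ∠ASV = 16°  [same arc VA]
3. ∠AVY = 55°  [△VAY]
4. ∠SAV = 70°  [△SVA]
5. ∠AJV = 55°  [△VJA]
6. ∠SJV = 125°  [linear pair at J on SA]

∠SJV = 125°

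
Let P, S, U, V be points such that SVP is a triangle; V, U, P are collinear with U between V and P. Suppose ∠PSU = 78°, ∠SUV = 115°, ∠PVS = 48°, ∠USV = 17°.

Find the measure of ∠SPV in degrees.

∠SPV = 37°

1. ∠PUS = 65°  [linear pair at U on VP]
2. ∠SPU = 37°  [△SUP]
3. ∠SPV = 37°  [U on ray PV]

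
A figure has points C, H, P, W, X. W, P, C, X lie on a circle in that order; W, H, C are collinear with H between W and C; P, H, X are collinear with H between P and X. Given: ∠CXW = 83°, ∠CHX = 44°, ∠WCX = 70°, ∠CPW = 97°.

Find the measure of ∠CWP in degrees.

1. ∠PHW = 44°  [vertical angles at H]
2. ∠WPX = 70°  [same arc WX]
3. ∠CWP = 66°  [△WHP]

∠CWP = 66°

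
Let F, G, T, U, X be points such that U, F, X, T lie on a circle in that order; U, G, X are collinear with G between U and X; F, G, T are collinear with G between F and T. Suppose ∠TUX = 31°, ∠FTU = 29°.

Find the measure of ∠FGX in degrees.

∠FGX = 120°

1. ∠TFX = 31°  [same arc XT]
2. ∠FXU = 29°  [same arc UF]
3. ∠FGX = 120°  [△FGX]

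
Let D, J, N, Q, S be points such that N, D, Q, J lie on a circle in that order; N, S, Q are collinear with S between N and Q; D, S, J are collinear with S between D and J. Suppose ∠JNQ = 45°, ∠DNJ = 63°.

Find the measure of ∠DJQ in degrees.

1. ∠JDQ = 45°  [same arc QJ]
2. ∠DQJ = 117°  [cyclic NDQJ, opposite ∠N+∠Q]
3. ∠DJQ = 18°  [△DQJ]

∠DJQ = 18°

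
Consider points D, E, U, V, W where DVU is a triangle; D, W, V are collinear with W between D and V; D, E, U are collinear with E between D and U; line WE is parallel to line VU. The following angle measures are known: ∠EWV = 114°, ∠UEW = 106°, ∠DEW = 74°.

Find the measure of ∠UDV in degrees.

1. ∠DWE = 66°  [linear pair at W on DV]
2. ∠EDW = 40°  [△DWE]
3. ∠UDV = 40°  [W on DV, E on DU]

∠UDV = 40°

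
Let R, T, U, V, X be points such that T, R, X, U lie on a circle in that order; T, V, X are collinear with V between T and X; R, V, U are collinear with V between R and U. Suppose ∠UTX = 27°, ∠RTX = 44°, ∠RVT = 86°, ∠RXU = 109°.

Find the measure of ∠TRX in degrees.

∠TRX = 77°

1. ∠URX = 27°  [same arc XU]
2. ∠RVX = 94°  [linear pair at V on TX]
3. ∠RXT = 59°  [△RVX]
4. ∠TRX = 77°  [△TRX]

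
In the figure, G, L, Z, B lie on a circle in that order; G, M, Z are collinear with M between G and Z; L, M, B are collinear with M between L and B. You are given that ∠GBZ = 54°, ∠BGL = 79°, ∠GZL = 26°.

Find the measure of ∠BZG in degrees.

1. ∠GBL = 26°  [same arc GL]
2. ∠BLG = 75°  [△GLB]
3. ∠BZG = 75°  [same arc GB]

∠BZG = 75°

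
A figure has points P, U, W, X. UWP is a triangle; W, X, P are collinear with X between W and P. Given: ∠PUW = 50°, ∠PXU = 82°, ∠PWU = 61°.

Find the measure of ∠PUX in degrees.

1. ∠UPW = 69°  [△UWP]
2. ∠UPX = 69°  [X on ray PW]
3. ∠PUX = 29°  [△UXP]

∠PUX = 29°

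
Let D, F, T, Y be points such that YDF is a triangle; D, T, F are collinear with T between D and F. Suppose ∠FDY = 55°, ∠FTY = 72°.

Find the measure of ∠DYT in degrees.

∠DYT = 17°

1. ∠TDY = 55°  [T on ray DF]
2. ∠DTY = 108°  [linear pair at T on DF]
3. ∠DYT = 17°  [△YDT]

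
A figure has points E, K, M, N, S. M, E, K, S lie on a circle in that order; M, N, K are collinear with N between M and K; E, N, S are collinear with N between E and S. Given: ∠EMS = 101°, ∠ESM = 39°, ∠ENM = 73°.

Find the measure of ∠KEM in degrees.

1. ∠MES = 40°  [△MES]
2. ∠EKM = 39°  [same arc ME]
3. ∠EMK = 67°  [△MNE]
4. ∠KEM = 74°  [△MEK]

∠KEM = 74°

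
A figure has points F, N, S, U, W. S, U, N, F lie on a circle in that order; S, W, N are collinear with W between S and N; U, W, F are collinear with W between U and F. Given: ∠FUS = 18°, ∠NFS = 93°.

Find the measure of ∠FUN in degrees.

∠FUN = 69°

1. ∠FNS = 18°  [same arc SF]
2. ∠FSN = 69°  [△SNF]
3. ∠FUN = 69°  [same arc NF]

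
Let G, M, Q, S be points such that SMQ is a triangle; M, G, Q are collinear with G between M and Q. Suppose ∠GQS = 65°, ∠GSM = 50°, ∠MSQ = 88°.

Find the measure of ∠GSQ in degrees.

1. ∠MQS = 65°  [G on ray QM]
2. ∠QMS = 27°  [△SMQ]
3. ∠GMS = 27°  [G on ray MQ]
4. ∠MGS = 103°  [△SMG]
5. ∠QGS = 77°  [linear pair at G on MQ]
6. ∠GSQ = 38°  [△SGQ]

∠GSQ = 38°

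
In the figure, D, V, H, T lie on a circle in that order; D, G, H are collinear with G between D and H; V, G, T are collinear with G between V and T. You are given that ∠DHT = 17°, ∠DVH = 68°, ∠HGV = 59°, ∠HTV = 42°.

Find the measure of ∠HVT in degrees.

∠HVT = 51°

1. ∠DTH = 112°  [cyclic DVHT, opposite ∠V+∠T]
2. ∠HDT = 51°  [△DHT]
3. ∠HVT = 51°  [same arc HT]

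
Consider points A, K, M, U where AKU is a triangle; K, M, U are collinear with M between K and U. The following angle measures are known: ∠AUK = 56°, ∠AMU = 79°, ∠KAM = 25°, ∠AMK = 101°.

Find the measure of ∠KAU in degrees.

1. ∠AKM = 54°  [△AKM]
2. ∠AKU = 54°  [M on ray KU]
3. ∠KAU = 70°  [△AKU]

∠KAU = 70°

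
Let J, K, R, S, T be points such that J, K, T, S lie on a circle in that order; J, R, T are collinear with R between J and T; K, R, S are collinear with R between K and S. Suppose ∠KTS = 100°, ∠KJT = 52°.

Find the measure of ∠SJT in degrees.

1. ∠KST = 52°  [same arc KT]
2. ∠SKT = 28°  [△KTS]
3. ∠SJT = 28°  [same arc TS]

∠SJT = 28°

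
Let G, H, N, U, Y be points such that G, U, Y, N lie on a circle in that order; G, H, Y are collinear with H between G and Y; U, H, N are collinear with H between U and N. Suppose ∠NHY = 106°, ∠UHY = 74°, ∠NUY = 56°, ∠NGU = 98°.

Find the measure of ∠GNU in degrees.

1. ∠GHN = 74°  [linear pair at H on GY]
2. ∠NGY = 56°  [same arc YN]
3. ∠GNU = 50°  [△GHN]

∠GNU = 50°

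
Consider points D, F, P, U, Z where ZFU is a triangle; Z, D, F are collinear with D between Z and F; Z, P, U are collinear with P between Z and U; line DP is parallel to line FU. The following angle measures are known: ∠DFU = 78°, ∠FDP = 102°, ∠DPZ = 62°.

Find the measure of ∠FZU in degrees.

∠FZU = 40°

1. ∠UFZ = 78°  [D on ray FZ]
2. ∠FUZ = 62°  [DP∥FU, corresponding at P]
3. ∠FZU = 40°  [△ZFU]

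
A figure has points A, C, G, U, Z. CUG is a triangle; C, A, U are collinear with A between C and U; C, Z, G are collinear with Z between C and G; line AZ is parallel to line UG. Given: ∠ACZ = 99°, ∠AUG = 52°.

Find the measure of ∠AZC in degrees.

1. ∠GCU = 99°  [A on CU, Z on CG]
2. ∠CUG = 52°  [A on ray UC]
3. ∠CGU = 29°  [△CUG]
4. ∠AZC = 29°  [AZ∥UG, corresponding at Z]

∠AZC = 29°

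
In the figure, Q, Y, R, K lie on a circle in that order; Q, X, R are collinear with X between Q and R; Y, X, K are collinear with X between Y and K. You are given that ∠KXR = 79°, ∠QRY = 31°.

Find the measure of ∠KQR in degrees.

1. ∠KXQ = 101°  [linear pair at X on QR]
2. ∠QKY = 31°  [same arc QY]
3. ∠KQR = 48°  [△QXK]

∠KQR = 48°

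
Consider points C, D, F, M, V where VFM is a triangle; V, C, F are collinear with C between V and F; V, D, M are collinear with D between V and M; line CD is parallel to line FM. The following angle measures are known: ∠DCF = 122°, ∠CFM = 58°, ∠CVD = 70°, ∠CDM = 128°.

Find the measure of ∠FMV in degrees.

1. ∠MFV = 58°  [C on ray FV]
2. ∠FVM = 70°  [C on VF, D on VM]
3. ∠FMV = 52°  [△VFM]

∠FMV = 52°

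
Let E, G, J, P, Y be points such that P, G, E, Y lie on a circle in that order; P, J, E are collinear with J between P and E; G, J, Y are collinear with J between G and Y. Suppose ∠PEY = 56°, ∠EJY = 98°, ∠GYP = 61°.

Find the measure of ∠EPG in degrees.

∠EPG = 26°

1. ∠PGY = 56°  [same arc PY]
2. ∠GJP = 98°  [vertical angles at J]
3. ∠EPG = 26°  [△PJG]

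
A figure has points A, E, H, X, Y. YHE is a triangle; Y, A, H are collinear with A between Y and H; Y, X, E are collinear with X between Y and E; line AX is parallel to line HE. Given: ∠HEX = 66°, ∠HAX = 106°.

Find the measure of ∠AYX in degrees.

1. ∠HEY = 66°  [X on ray EY]
2. ∠XAY = 74°  [linear pair at A on YH]
3. ∠AXY = 66°  [AX∥HE, corresponding at X]
4. ∠AYX = 40°  [△YAX]

∠AYX = 40°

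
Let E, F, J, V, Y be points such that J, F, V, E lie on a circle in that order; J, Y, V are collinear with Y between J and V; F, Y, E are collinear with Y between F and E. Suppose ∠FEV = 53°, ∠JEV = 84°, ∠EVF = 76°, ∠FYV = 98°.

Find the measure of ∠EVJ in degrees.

∠EVJ = 45°

1. ∠FJV = 53°  [same arc FV]
2. ∠FYJ = 82°  [linear pair at Y on JV]
3. ∠EFJ = 45°  [△JYF]
4. ∠EVJ = 45°  [same arc JE]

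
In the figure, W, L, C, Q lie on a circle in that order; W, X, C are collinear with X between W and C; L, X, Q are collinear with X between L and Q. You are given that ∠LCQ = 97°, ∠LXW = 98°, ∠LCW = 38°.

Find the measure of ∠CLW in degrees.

∠CLW = 119°

1. ∠LWQ = 83°  [cyclic WLCQ, opposite ∠W+∠C]
2. ∠LQW = 38°  [same arc WL]
3. ∠QLW = 59°  [△WLQ]
4. ∠CWL = 23°  [△WXL]
5. ∠CLW = 119°  [△WLC]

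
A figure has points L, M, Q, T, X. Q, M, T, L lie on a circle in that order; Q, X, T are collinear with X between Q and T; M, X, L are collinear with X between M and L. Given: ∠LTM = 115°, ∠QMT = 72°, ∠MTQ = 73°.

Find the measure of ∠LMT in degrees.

∠LMT = 30°

1. ∠MQT = 35°  [△QMT]
2. ∠MLT = 35°  [same arc MT]
3. ∠LMT = 30°  [△MTL]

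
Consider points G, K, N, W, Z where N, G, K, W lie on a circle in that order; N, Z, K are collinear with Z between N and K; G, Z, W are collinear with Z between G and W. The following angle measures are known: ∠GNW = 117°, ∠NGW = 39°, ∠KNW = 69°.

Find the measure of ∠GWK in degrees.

∠GWK = 48°

1. ∠GKW = 63°  [cyclic NGKW, opposite ∠N+∠K]
2. ∠KGW = 69°  [same arc KW]
3. ∠GWK = 48°  [△GKW]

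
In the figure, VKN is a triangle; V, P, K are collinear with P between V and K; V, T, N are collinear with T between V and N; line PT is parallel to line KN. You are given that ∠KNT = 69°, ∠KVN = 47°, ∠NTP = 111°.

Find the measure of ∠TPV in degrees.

∠TPV = 64°

1. ∠KNV = 69°  [T on ray NV]
2. ∠NKV = 64°  [△VKN]
3. ∠TPV = 64°  [PT∥KN, corresponding at P]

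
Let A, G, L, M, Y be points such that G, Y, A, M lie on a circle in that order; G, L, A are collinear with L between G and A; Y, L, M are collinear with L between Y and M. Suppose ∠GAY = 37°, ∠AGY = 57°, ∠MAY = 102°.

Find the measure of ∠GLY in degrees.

1. ∠GMY = 37°  [same arc GY]
2. ∠MGY = 78°  [cyclic GYAM, opposite ∠G+∠A]
3. ∠GYM = 65°  [△GYM]
4. ∠GLY = 58°  [△GLY]

∠GLY = 58°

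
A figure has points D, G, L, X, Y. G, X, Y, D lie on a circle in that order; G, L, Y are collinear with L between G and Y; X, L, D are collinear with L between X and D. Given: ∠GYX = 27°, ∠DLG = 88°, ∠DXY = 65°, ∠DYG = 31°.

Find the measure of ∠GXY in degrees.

∠GXY = 96°

1. ∠GDX = 27°  [same arc GX]
2. ∠DGY = 65°  [△GLD]
3. ∠GDY = 84°  [△GYD]
4. ∠GXY = 96°  [cyclic GXYD, opposite ∠X+∠D]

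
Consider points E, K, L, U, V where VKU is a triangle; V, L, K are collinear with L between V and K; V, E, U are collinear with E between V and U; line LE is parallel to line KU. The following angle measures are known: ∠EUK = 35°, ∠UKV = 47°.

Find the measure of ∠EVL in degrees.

∠EVL = 98°

1. ∠KUV = 35°  [E on ray UV]
2. ∠KVU = 98°  [△VKU]
3. ∠EVL = 98°  [L on VK, E on VU]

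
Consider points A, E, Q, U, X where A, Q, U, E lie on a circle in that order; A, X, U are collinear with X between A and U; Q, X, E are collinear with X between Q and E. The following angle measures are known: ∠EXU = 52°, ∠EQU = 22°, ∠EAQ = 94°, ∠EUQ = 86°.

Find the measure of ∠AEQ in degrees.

∠AEQ = 30°

1. ∠AXE = 128°  [linear pair at X on AU]
2. ∠EAU = 22°  [same arc UE]
3. ∠AEQ = 30°  [△AXE]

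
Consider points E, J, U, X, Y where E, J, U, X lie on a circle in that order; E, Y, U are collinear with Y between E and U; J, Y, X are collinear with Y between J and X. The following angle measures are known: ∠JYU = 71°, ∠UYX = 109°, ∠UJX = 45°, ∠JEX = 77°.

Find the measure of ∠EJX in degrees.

1. ∠EYX = 71°  [vertical angles at Y]
2. ∠UEX = 45°  [same arc UX]
3. ∠EXJ = 64°  [△EYX]
4. ∠EJX = 39°  [△EJX]

∠EJX = 39°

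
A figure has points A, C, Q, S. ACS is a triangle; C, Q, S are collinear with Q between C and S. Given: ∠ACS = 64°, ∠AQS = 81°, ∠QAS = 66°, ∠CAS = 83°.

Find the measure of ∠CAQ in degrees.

∠CAQ = 17°

1. ∠ACQ = 64°  [Q on ray CS]
2. ∠AQC = 99°  [linear pair at Q on CS]
3. ∠CAQ = 17°  [△ACQ]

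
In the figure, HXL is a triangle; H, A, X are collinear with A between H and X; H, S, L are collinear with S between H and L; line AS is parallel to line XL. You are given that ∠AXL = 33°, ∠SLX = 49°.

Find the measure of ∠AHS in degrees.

1. ∠HXL = 33°  [A on ray XH]
2. ∠HLX = 49°  [S on ray LH]
3. ∠LHX = 98°  [△HXL]
4. ∠AHS = 98°  [A on HX, S on HL]

∠AHS = 98°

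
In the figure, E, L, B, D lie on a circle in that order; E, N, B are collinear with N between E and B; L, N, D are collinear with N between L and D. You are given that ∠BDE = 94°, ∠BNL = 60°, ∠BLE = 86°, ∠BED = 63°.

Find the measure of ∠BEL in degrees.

∠BEL = 37°

1. ∠DBE = 23°  [△EBD]
2. ∠ENL = 120°  [linear pair at N on EB]
3. ∠DLE = 23°  [same arc ED]
4. ∠BEL = 37°  [△ENL]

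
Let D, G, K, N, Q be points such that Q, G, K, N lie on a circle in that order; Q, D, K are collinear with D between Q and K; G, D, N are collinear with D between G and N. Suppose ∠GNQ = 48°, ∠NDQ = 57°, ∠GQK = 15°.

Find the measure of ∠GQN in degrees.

∠GQN = 90°

1. ∠GKQ = 48°  [same arc QG]
2. ∠GDK = 57°  [vertical angles at D]
3. ∠GNK = 15°  [same arc GK]
4. ∠KGN = 75°  [△GDK]
5. ∠GKN = 90°  [△GKN]
6. ∠GQN = 90°  [cyclic QGKN, opposite ∠Q+∠K]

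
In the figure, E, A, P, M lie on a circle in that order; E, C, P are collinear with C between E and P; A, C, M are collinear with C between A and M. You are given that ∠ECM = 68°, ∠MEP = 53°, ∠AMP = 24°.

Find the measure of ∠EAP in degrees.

∠EAP = 97°

1. ∠ACP = 68°  [vertical angles at C]
2. ∠MAP = 53°  [same arc PM]
3. ∠AEP = 24°  [same arc AP]
4. ∠APE = 59°  [△ACP]
5. ∠EAP = 97°  [△EAP]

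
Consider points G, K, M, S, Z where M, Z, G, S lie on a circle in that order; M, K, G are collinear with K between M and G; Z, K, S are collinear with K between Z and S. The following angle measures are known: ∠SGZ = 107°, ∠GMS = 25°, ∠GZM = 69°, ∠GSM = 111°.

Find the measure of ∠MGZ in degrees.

∠MGZ = 63°

1. ∠GZS = 25°  [same arc GS]
2. ∠GSZ = 48°  [△ZGS]
3. ∠GMZ = 48°  [same arc ZG]
4. ∠MGZ = 63°  [△MZG]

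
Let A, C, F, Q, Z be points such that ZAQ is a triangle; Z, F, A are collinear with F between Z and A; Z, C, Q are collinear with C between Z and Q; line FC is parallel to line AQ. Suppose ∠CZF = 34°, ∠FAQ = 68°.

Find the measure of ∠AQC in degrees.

1. ∠AZQ = 34°  [F on ZA, C on ZQ]
2. ∠QAZ = 68°  [F on ray AZ]
3. ∠AQZ = 78°  [△ZAQ]
4. ∠AQC = 78°  [C on ray QZ]

∠AQC = 78°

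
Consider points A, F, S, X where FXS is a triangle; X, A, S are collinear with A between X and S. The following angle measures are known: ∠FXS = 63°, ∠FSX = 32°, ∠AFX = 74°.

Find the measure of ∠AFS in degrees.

1. ∠AXF = 63°  [A on ray XS]
2. ∠ASF = 32°  [A on ray SX]
3. ∠FAX = 43°  [△FXA]
4. ∠FAS = 137°  [linear pair at A on XS]
5. ∠AFS = 11°  [△FAS]

∠AFS = 11°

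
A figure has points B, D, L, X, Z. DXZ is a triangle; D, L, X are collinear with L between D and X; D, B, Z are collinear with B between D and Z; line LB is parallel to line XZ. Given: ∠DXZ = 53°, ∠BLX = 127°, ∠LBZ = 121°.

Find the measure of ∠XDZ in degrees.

1. ∠BLD = 53°  [LB∥XZ, corresponding at L]
2. ∠DBL = 59°  [linear pair at B on DZ]
3. ∠BDL = 68°  [△DLB]
4. ∠XDZ = 68°  [L on DX, B on DZ]

∠XDZ = 68°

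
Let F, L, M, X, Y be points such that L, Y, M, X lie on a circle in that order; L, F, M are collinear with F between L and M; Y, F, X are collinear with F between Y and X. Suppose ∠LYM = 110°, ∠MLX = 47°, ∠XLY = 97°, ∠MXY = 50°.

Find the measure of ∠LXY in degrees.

1. ∠LXM = 70°  [cyclic LYMX, opposite ∠Y+∠X]
2. ∠LMX = 63°  [△LMX]
3. ∠LYX = 63°  [same arc LX]
4. ∠LXY = 20°  [△LYX]

∠LXY = 20°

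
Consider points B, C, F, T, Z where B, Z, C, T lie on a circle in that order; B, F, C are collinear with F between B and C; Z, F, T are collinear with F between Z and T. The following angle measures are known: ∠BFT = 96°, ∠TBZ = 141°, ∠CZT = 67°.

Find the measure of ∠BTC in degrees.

1. ∠CFT = 84°  [linear pair at F on BC]
2. ∠TCZ = 39°  [cyclic BZCT, opposite ∠B+∠C]
3. ∠CBT = 67°  [same arc CT]
4. ∠CTZ = 74°  [△ZCT]
5. ∠BCT = 22°  [△CFT]
6. ∠BTC = 91°  [△BCT]

∠BTC = 91°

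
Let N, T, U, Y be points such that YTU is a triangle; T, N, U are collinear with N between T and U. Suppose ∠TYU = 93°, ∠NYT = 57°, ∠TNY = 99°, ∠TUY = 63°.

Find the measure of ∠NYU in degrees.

∠NYU = 36°

1. ∠UNY = 81°  [linear pair at N on TU]
2. ∠NUY = 63°  [N on ray UT]
3. ∠NYU = 36°  [△YNU]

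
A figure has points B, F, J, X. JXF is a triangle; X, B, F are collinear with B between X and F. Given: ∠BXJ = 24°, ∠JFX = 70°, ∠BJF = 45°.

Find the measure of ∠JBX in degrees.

1. ∠BFJ = 70°  [B on ray FX]
2. ∠FBJ = 65°  [△JBF]
3. ∠JBX = 115°  [linear pair at B on XF]

∠JBX = 115°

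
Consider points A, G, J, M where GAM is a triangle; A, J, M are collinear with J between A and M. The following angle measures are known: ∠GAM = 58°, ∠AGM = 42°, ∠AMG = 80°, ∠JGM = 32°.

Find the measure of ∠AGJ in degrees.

∠AGJ = 10°

1. ∠GAJ = 58°  [J on ray AM]
2. ∠GMJ = 80°  [J on ray MA]
3. ∠GJM = 68°  [△GJM]
4. ∠AJG = 112°  [linear pair at J on AM]
5. ∠AGJ = 10°  [△GAJ]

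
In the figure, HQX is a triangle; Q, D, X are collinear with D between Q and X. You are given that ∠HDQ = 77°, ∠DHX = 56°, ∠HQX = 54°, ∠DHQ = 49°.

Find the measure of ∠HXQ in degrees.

∠HXQ = 21°

1. ∠HDX = 103°  [linear pair at D on QX]
2. ∠DXH = 21°  [△HDX]
3. ∠HXQ = 21°  [D on ray XQ]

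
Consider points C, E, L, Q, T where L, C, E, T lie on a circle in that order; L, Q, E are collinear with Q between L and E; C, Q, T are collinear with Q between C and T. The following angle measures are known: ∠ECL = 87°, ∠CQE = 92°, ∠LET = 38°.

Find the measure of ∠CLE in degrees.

1. ∠CQL = 88°  [linear pair at Q on LE]
2. ∠LCT = 38°  [same arc LT]
3. ∠CLE = 54°  [△LQC]

∠CLE = 54°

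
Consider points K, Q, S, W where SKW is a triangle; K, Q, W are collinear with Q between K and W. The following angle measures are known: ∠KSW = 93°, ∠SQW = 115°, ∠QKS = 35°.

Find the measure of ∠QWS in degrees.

∠QWS = 52°

1. ∠SKW = 35°  [Q on ray KW]
2. ∠KWS = 52°  [△SKW]
3. ∠QWS = 52°  [Q on ray WK]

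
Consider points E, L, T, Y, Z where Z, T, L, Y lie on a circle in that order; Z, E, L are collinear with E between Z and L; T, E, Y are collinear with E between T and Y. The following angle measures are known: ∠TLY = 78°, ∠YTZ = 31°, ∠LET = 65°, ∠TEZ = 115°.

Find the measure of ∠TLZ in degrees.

1. ∠TZY = 102°  [cyclic ZTLY, opposite ∠Z+∠L]
2. ∠TYZ = 47°  [△ZTY]
3. ∠TLZ = 47°  [same arc ZT]

∠TLZ = 47°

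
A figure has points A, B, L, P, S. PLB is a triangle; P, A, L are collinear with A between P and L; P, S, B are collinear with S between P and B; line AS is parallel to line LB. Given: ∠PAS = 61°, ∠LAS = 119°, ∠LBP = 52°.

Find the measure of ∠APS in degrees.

∠APS = 67°

1. ∠BLP = 61°  [AS∥LB, corresponding at A]
2. ∠BPL = 67°  [△PLB]
3. ∠APS = 67°  [A on PL, S on PB]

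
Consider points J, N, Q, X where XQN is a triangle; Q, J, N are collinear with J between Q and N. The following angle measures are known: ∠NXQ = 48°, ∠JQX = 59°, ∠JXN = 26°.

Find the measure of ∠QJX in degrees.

∠QJX = 99°

1. ∠NQX = 59°  [J on ray QN]
2. ∠QNX = 73°  [△XQN]
3. ∠JNX = 73°  [J on ray NQ]
4. ∠NJX = 81°  [△XJN]
5. ∠QJX = 99°  [linear pair at J on QN]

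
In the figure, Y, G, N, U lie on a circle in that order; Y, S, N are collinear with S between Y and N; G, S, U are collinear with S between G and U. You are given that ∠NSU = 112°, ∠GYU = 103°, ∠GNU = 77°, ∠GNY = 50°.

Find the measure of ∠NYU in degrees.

∠NYU = 62°

1. ∠USY = 68°  [linear pair at S on YN]
2. ∠GUY = 50°  [same arc YG]
3. ∠NYU = 62°  [△YSU]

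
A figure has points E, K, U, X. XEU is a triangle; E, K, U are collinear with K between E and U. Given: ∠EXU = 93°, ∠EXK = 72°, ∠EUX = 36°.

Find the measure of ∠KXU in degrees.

∠KXU = 21°

1. ∠UEX = 51°  [△XEU]
2. ∠KUX = 36°  [K on ray UE]
3. ∠KEX = 51°  [K on ray EU]
4. ∠EKX = 57°  [△XEK]
5. ∠UKX = 123°  [linear pair at K on EU]
6. ∠KXU = 21°  [△XKU]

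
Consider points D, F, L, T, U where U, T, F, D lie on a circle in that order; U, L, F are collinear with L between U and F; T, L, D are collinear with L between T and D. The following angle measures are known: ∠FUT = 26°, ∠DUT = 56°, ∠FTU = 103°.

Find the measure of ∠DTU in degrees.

1. ∠TFU = 51°  [△UTF]
2. ∠TDU = 51°  [same arc UT]
3. ∠DTU = 73°  [△UTD]

∠DTU = 73°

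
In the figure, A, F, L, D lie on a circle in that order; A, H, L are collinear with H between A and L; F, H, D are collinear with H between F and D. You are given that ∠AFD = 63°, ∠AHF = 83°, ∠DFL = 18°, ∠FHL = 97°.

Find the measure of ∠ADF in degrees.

∠ADF = 65°

1. ∠DAL = 18°  [same arc LD]
2. ∠AHD = 97°  [vertical angles at H]
3. ∠ADF = 65°  [△AHD]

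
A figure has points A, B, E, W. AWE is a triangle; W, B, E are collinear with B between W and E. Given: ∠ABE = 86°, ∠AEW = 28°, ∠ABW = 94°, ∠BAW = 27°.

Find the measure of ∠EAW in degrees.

1. ∠AWB = 59°  [△AWB]
2. ∠AWE = 59°  [B on ray WE]
3. ∠EAW = 93°  [△AWE]

∠EAW = 93°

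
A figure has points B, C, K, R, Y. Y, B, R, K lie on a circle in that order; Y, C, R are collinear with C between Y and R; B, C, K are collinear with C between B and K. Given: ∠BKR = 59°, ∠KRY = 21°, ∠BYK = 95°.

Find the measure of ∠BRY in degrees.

1. ∠KBY = 21°  [same arc YK]
2. ∠BKY = 64°  [△YBK]
3. ∠BRY = 64°  [same arc YB]

∠BRY = 64°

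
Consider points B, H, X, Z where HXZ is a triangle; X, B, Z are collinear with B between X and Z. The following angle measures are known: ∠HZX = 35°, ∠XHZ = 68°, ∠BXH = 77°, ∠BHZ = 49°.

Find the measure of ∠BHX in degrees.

∠BHX = 19°

1. ∠BZH = 35°  [B on ray ZX]
2. ∠HBZ = 96°  [△HBZ]
3. ∠HBX = 84°  [linear pair at B on XZ]
4. ∠BHX = 19°  [△HXB]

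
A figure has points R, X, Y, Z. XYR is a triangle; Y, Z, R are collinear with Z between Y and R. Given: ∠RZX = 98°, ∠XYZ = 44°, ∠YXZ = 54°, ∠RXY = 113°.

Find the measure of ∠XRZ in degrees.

1. ∠RYX = 44°  [Z on ray YR]
2. ∠XRY = 23°  [△XYR]
3. ∠XRZ = 23°  [Z on ray RY]

∠XRZ = 23°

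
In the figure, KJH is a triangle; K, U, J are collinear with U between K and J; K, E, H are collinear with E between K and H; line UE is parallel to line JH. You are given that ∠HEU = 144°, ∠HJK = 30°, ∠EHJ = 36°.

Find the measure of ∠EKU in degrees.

∠EKU = 114°

1. ∠KEU = 36°  [linear pair at E on KH]
2. ∠EUK = 30°  [UE∥JH, corresponding at U]
3. ∠EKU = 114°  [△KUE]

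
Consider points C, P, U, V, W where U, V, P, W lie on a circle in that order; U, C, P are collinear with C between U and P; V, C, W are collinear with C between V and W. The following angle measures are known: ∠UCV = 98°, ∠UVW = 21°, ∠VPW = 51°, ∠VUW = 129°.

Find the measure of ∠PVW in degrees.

1. ∠PCW = 98°  [vertical angles at C]
2. ∠UPW = 21°  [same arc UW]
3. ∠PWV = 61°  [△PCW]
4. ∠PVW = 68°  [△VPW]

∠PVW = 68°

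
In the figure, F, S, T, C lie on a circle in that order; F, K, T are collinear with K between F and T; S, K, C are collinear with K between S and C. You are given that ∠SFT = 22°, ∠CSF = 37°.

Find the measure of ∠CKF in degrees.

∠CKF = 59°

1. ∠SCT = 22°  [same arc ST]
2. ∠CTF = 37°  [same arc FC]
3. ∠CKT = 121°  [△TKC]
4. ∠CKF = 59°  [linear pair at K on FT]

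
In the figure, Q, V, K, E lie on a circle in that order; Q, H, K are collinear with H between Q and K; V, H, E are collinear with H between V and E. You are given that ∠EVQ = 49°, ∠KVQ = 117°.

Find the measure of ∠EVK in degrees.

1. ∠EKQ = 49°  [same arc QE]
2. ∠KEQ = 63°  [cyclic QVKE, opposite ∠V+∠E]
3. ∠EQK = 68°  [△QKE]
4. ∠EVK = 68°  [same arc KE]

∠EVK = 68°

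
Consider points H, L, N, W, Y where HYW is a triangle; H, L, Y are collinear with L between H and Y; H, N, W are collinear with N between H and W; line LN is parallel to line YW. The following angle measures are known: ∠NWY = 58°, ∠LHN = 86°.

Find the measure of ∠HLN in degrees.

1. ∠HWY = 58°  [N on ray WH]
2. ∠WHY = 86°  [L on HY, N on HW]
3. ∠HYW = 36°  [△HYW]
4. ∠HLN = 36°  [LN∥YW, corresponding at L]

∠HLN = 36°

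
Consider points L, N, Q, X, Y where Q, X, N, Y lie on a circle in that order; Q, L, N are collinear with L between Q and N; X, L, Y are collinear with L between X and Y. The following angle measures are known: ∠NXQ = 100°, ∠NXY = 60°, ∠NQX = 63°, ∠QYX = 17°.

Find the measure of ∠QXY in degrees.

∠QXY = 40°

1. ∠NYQ = 80°  [cyclic QXNY, opposite ∠X+∠Y]
2. ∠NQY = 60°  [same arc NY]
3. ∠QNY = 40°  [△QNY]
4. ∠QXY = 40°  [same arc QY]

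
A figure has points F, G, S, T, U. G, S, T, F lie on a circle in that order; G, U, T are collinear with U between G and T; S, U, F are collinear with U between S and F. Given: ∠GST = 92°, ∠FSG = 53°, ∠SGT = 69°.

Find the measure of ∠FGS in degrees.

1. ∠GTS = 19°  [△GST]
2. ∠GFS = 19°  [same arc GS]
3. ∠FGS = 108°  [△GSF]

∠FGS = 108°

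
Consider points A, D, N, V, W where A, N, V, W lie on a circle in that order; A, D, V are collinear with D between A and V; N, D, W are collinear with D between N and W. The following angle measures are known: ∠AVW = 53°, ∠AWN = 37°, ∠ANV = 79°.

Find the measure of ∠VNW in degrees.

∠VNW = 26°

1. ∠ANW = 53°  [same arc AW]
2. ∠AVN = 37°  [same arc AN]
3. ∠NAW = 90°  [△ANW]
4. ∠NAV = 64°  [△ANV]
5. ∠NVW = 90°  [cyclic ANVW, opposite ∠A+∠V]
6. ∠NWV = 64°  [same arc NV]
7. ∠VNW = 26°  [△NVW]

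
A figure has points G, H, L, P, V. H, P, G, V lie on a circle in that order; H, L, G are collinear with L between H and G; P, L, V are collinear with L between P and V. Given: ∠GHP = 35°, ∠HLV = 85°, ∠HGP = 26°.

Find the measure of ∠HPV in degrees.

1. ∠GVP = 35°  [same arc PG]
2. ∠GLV = 95°  [linear pair at L on HG]
3. ∠HGV = 50°  [△GLV]
4. ∠HPV = 50°  [same arc HV]

∠HPV = 50°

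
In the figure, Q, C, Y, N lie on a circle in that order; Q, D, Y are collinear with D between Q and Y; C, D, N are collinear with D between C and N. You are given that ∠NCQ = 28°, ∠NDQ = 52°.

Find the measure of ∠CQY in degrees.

∠CQY = 24°

1. ∠NYQ = 28°  [same arc QN]
2. ∠NDY = 128°  [linear pair at D on QY]
3. ∠CNY = 24°  [△YDN]
4. ∠CQY = 24°  [same arc CY]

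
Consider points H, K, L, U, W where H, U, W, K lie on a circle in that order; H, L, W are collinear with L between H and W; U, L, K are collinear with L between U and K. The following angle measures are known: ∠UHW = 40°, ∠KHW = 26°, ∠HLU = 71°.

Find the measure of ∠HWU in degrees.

1. ∠KUW = 26°  [same arc WK]
2. ∠ULW = 109°  [linear pair at L on HW]
3. ∠HWU = 45°  [△ULW]

∠HWU = 45°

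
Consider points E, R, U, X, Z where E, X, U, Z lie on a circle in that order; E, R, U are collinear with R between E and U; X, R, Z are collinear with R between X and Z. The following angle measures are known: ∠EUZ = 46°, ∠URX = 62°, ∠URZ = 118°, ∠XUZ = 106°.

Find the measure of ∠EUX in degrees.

1. ∠UZX = 16°  [△URZ]
2. ∠UXZ = 58°  [△XUZ]
3. ∠EUX = 60°  [△XRU]

∠EUX = 60°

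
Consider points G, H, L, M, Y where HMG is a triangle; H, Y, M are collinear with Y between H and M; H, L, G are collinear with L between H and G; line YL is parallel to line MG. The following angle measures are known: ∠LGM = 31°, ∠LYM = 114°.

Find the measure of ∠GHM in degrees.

∠GHM = 83°

1. ∠HGM = 31°  [L on ray GH]
2. ∠HYL = 66°  [linear pair at Y on HM]
3. ∠HLY = 31°  [YL∥MG, corresponding at L]
4. ∠LHY = 83°  [△HYL]
5. ∠GHM = 83°  [Y on HM, L on HG]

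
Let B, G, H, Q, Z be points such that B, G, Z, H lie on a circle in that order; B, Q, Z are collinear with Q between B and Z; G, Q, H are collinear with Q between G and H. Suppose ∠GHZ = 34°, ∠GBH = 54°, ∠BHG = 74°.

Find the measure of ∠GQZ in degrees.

∠GQZ = 86°

1. ∠GZH = 126°  [cyclic BGZH, opposite ∠B+∠Z]
2. ∠BZG = 74°  [same arc BG]
3. ∠HGZ = 20°  [△GZH]
4. ∠GQZ = 86°  [△GQZ]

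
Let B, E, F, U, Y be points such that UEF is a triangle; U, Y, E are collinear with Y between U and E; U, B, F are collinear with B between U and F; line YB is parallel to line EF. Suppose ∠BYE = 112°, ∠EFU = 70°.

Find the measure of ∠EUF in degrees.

1. ∠BYU = 68°  [linear pair at Y on UE]
2. ∠UBY = 70°  [YB∥EF, corresponding at B]
3. ∠BUY = 42°  [△UYB]
4. ∠EUF = 42°  [Y on UE, B on UF]

∠EUF = 42°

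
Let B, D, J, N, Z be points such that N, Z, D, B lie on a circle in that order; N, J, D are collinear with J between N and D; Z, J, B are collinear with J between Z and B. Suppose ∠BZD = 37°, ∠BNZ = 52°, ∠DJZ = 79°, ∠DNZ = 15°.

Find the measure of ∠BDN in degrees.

1. ∠BJN = 79°  [vertical angles at J]
2. ∠DBZ = 15°  [same arc ZD]
3. ∠BJD = 101°  [linear pair at J on ND]
4. ∠BDN = 64°  [△DJB]

∠BDN = 64°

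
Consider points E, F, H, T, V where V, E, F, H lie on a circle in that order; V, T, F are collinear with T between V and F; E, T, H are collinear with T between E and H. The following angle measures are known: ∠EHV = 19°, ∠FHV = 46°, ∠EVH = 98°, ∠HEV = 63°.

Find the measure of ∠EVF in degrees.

∠EVF = 27°

1. ∠EFV = 19°  [same arc VE]
2. ∠FEV = 134°  [cyclic VEFH, opposite ∠E+∠H]
3. ∠EVF = 27°  [△VEF]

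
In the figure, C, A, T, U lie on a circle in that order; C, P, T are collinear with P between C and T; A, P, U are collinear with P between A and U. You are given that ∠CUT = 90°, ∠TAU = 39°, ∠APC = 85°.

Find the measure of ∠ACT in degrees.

∠ACT = 44°

1. ∠TCU = 39°  [same arc TU]
2. ∠TPU = 85°  [vertical angles at P]
3. ∠CTU = 51°  [△CTU]
4. ∠AUT = 44°  [△TPU]
5. ∠ACT = 44°  [same arc AT]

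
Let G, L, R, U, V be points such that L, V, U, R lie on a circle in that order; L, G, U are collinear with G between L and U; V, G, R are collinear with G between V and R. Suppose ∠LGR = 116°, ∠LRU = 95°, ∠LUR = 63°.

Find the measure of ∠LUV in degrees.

1. ∠UGV = 116°  [vertical angles at G]
2. ∠RLU = 22°  [△LUR]
3. ∠RVU = 22°  [same arc UR]
4. ∠LUV = 42°  [△VGU]

∠LUV = 42°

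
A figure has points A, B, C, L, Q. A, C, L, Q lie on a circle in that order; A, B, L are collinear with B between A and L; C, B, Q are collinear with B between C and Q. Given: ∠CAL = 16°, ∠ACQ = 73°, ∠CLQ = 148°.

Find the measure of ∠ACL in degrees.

1. ∠CQL = 16°  [same arc CL]
2. ∠ABC = 91°  [△ABC]
3. ∠LCQ = 16°  [△CLQ]
4. ∠CBL = 89°  [linear pair at B on AL]
5. ∠ALC = 75°  [△CBL]
6. ∠ACL = 89°  [△ACL]

∠ACL = 89°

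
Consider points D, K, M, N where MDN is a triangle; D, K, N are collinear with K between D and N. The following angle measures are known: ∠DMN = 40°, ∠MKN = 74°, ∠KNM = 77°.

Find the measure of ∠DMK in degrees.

∠DMK = 11°

1. ∠DKM = 106°  [linear pair at K on DN]
2. ∠DNM = 77°  [K on ray ND]
3. ∠MDN = 63°  [△MDN]
4. ∠KDM = 63°  [K on ray DN]
5. ∠DMK = 11°  [△MDK]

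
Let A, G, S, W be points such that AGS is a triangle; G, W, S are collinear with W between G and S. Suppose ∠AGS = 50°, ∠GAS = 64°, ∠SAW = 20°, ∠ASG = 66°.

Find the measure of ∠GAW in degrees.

∠GAW = 44°

1. ∠AGW = 50°  [W on ray GS]
2. ∠ASW = 66°  [W on ray SG]
3. ∠AWS = 94°  [△AWS]
4. ∠AWG = 86°  [linear pair at W on GS]
5. ∠GAW = 44°  [△AGW]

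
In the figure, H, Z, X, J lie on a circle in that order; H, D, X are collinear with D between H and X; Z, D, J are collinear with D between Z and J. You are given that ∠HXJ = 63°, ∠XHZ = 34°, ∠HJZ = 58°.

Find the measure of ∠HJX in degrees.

1. ∠HXZ = 58°  [same arc HZ]
2. ∠HZX = 88°  [△HZX]
3. ∠HJX = 92°  [cyclic HZXJ, opposite ∠Z+∠J]

∠HJX = 92°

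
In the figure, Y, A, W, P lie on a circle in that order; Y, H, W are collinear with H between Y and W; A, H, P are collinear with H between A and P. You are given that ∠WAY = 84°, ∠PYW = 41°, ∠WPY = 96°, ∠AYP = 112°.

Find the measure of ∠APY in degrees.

∠APY = 25°

1. ∠PWY = 43°  [△YWP]
2. ∠PAY = 43°  [same arc YP]
3. ∠APY = 25°  [△YAP]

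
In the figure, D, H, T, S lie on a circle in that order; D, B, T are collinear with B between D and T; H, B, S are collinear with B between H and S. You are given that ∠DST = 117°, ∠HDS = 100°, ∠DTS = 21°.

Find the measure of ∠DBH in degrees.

∠DBH = 101°

1. ∠SDT = 42°  [△DTS]
2. ∠HTS = 80°  [cyclic DHTS, opposite ∠D+∠T]
3. ∠DHS = 21°  [same arc DS]
4. ∠SHT = 42°  [same arc TS]
5. ∠HST = 58°  [△HTS]
6. ∠HDT = 58°  [same arc HT]
7. ∠DBH = 101°  [△DBH]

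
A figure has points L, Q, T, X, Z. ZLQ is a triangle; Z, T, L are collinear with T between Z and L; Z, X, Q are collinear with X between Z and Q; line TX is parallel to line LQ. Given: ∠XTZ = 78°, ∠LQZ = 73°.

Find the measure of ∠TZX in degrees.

∠TZX = 29°

1. ∠QLZ = 78°  [TX∥LQ, corresponding at T]
2. ∠LZQ = 29°  [△ZLQ]
3. ∠TZX = 29°  [T on ZL, X on ZQ]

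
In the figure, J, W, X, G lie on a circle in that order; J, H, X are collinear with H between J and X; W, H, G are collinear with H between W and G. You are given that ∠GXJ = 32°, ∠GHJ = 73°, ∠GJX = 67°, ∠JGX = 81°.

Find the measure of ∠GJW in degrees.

∠GJW = 108°

1. ∠GWJ = 32°  [same arc JG]
2. ∠JGW = 40°  [△JHG]
3. ∠GJW = 108°  [△JWG]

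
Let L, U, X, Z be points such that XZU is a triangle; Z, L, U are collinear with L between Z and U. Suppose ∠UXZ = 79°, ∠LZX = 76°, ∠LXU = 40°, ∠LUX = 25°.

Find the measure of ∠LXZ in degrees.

∠LXZ = 39°

1. ∠ULX = 115°  [△XLU]
2. ∠XLZ = 65°  [linear pair at L on ZU]
3. ∠LXZ = 39°  [△XZL]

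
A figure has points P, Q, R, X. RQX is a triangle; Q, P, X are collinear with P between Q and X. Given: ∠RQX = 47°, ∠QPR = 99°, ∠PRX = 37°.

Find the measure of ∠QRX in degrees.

∠QRX = 71°

1. ∠RPX = 81°  [linear pair at P on QX]
2. ∠PXR = 62°  [△RPX]
3. ∠QXR = 62°  [P on ray XQ]
4. ∠QRX = 71°  [△RQX]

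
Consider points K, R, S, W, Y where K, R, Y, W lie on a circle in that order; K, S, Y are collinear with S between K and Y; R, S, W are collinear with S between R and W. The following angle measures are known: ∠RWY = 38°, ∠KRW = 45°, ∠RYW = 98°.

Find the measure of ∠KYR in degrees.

∠KYR = 53°

1. ∠RKY = 38°  [same arc RY]
2. ∠WRY = 44°  [△RYW]
3. ∠KSR = 97°  [△KSR]
4. ∠RSY = 83°  [linear pair at S on KY]
5. ∠KYR = 53°  [△RSY]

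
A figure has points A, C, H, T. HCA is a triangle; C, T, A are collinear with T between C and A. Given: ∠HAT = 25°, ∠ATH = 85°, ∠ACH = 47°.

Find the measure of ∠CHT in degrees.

1. ∠CTH = 95°  [linear pair at T on CA]
2. ∠HCT = 47°  [T on ray CA]
3. ∠CHT = 38°  [△HCT]

∠CHT = 38°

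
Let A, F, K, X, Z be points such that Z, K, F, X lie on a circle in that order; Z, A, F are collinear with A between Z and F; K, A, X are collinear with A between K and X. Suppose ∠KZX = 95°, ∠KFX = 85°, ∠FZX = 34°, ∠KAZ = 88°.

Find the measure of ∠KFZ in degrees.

∠KFZ = 54°

1. ∠FKX = 34°  [same arc FX]
2. ∠FAK = 92°  [linear pair at A on ZF]
3. ∠KFZ = 54°  [△KAF]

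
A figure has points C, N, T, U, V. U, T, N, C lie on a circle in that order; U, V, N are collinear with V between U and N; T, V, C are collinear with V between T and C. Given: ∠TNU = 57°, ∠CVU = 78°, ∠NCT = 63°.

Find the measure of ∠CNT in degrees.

∠CNT = 72°

1. ∠NVT = 78°  [vertical angles at V]
2. ∠CTN = 45°  [△TVN]
3. ∠CNT = 72°  [△TNC]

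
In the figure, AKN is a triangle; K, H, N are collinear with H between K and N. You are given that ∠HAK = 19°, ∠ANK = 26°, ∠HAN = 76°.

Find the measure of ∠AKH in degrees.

1. ∠ANH = 26°  [H on ray NK]
2. ∠AHN = 78°  [△AHN]
3. ∠AHK = 102°  [linear pair at H on KN]
4. ∠AKH = 59°  [△AKH]

∠AKH = 59°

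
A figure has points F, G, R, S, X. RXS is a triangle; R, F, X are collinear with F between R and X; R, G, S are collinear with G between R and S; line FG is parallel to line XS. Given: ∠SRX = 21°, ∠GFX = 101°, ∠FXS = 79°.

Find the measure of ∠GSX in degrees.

∠GSX = 80°

1. ∠RXS = 79°  [F on ray XR]
2. ∠RSX = 80°  [△RXS]
3. ∠GSX = 80°  [G on ray SR]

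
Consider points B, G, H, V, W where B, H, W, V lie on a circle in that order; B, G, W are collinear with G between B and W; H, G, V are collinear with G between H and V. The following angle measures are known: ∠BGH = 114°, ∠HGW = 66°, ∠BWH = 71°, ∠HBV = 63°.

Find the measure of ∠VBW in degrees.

1. ∠BGV = 66°  [vertical angles at G]
2. ∠BVH = 71°  [same arc BH]
3. ∠VBW = 43°  [△BGV]

∠VBW = 43°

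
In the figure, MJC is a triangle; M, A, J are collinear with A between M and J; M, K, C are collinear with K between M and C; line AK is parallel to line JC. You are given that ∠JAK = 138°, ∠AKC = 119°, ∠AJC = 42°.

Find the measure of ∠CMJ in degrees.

1. ∠AKM = 61°  [linear pair at K on MC]
2. ∠CJM = 42°  [A on ray JM]
3. ∠JCM = 61°  [AK∥JC, corresponding at K]
4. ∠CMJ = 77°  [△MJC]

∠CMJ = 77°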